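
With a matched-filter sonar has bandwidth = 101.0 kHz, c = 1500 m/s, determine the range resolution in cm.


dR = c/(2*BW) = 1500 / (2 * 101.0e3) = 0.0074 m = 0.74 cm

0.74 cm


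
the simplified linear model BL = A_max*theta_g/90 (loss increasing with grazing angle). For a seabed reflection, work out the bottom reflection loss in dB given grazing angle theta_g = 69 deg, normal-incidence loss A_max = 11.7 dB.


BL = A_max * theta_g / 90 = 11.7 * 69 / 90 = 8.97

8.97 dB


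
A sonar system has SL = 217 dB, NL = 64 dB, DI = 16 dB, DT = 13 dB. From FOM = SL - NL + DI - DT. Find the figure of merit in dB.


FOM = SL - NL + DI - DT = 217 - 64 + 16 - 13 = 156

156 dB


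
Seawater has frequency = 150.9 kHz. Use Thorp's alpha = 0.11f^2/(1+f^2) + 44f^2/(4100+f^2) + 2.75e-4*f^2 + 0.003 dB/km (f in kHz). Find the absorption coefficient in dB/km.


f^2 = 22770.81
alpha = 0.11*22770.81/(1+22770.81) + 44*22770.81/(4100+22770.81) + 2.75e-4*22770.81 + 0.003 = 43.661

43.661 dB/km


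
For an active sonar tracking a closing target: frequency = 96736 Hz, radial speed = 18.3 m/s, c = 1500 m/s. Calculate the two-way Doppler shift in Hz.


fd = 2*f*v/c = 2 * 96736 * 18.3 / 1500 = 2360.36

2360.36 Hz


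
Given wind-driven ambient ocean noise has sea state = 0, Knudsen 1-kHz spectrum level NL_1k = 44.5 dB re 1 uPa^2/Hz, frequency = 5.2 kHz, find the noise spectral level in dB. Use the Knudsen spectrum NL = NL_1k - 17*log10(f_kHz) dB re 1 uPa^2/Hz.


NL = NL_1k - 17*log10(f_kHz) = 44.5 - 17*log10(5.2) = 44.5 - (12.17) = 32.33

32.33 dB


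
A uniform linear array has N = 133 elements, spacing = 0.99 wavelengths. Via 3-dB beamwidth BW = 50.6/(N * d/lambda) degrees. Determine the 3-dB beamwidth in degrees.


0.38 deg


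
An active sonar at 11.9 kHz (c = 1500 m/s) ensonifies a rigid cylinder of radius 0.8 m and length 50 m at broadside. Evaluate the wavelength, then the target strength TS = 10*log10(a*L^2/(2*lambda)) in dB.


Step 1: lambda = c/f = 1500/11900 = 0.12605 m
Step 2: TS = 10*log10(a*L^2/(2*lambda)) = 10*log10(0.8*50^2/(2*0.12605)) = 38.99

38.99 dB


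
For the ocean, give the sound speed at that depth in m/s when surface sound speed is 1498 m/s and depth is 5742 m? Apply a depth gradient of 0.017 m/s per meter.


c = 1498 + 0.017 * 5742 = 1595.614

1595.614 m/s


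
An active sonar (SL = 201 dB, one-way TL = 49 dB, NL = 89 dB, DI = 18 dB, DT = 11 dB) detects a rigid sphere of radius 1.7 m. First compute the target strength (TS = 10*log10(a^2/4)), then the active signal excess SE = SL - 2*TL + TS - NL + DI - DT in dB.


Step 1: TS = 10*log10(1.7^2/4) = -1.41 dB
Step 2: SE = SL - 2*TL + TS - NL + DI - DT = 201 - 2*49 + (-1.41) - 89 + 18 - 11 = 19.59

19.59 dB


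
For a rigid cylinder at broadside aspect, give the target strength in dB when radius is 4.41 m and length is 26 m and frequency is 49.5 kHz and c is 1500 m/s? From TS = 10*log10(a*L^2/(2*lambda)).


46.92 dB


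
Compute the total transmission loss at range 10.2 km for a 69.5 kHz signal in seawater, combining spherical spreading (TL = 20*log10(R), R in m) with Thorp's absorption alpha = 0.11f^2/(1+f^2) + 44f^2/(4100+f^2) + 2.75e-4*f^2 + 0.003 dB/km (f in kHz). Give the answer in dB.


337.62 dB


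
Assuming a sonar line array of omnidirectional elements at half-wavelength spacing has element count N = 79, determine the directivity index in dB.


18.98 dB


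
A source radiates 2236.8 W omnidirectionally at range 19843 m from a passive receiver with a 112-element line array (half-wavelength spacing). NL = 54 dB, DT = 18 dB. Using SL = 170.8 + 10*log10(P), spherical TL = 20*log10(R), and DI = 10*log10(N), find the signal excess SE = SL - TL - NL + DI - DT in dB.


66.84 dB


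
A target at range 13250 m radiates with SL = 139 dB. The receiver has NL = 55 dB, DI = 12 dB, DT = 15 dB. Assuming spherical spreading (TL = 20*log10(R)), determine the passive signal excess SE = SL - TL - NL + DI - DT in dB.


Step 1: TL = 20*log10(13250) = 82.44 dB
Step 2: SE = 139 - 82.44 - 55 + 12 - 15 = -1.44

-1.44 dB


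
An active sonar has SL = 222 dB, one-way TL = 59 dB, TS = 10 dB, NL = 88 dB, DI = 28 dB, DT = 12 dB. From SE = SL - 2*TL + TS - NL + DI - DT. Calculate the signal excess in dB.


42 dB


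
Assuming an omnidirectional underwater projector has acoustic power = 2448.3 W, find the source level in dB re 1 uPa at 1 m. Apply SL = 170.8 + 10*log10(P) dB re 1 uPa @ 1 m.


204.69 dB


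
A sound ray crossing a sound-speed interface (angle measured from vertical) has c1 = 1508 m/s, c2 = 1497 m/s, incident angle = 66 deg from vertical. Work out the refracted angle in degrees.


sin(theta2) = (c2/c1)*sin(theta1) = (1497/1508)*sin(66 deg) = 0.90688
theta2 = arcsin(0.90688) = 65.08

65.08 deg


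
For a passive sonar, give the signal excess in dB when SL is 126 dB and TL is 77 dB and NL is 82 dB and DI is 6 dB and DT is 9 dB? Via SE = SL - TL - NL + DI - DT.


SE = SL - TL - NL + DI - DT = 126 - 77 - 82 + 6 - 9 = -36

-36 dB


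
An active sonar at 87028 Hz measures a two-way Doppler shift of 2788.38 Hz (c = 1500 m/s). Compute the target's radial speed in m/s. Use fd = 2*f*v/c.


From fd = 2*f*v/c, v = c*fd/(2*f) = 1500 * 2788.38 / (2*87028) = 24.03

24.03 m/s


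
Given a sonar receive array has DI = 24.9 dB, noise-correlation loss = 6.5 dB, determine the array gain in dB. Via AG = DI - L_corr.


AG = DI - L_corr = 24.9 - 6.5 = 18.4

18.4 dB


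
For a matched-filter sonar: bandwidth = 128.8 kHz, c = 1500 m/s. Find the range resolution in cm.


0.58 cm


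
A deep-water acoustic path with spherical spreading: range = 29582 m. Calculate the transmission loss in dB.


89.42 dB


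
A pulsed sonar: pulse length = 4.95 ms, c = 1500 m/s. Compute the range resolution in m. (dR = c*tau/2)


3.7125 m


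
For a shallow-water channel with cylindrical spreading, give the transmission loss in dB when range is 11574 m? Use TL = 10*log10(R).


TL = 10*log10(11574) = 40.63

40.63 dB


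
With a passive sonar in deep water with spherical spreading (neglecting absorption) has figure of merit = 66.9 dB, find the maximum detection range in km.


2.21 km


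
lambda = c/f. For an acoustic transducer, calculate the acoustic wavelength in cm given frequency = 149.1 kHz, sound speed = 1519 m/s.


lambda = c/f = 1519 / 149100 = 0.0102 m = 1.02 cm

1.02 cm


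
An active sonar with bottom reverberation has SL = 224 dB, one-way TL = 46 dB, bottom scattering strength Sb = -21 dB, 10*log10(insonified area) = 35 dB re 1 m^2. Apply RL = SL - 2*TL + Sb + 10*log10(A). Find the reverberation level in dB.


RL = SL - 2*TL + Sb + 10*log10(A) = 224 - 2*46 + (-21) + 35 = 146

146 dB


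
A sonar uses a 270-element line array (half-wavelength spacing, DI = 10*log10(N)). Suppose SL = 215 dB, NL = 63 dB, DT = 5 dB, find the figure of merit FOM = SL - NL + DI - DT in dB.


Step 1: DI = 10*log10(270) = 24.31 dB
Step 2: FOM = SL - NL + DI - DT = 215 - 63 + 24.31 - 5 = 171.31

171.31 dB


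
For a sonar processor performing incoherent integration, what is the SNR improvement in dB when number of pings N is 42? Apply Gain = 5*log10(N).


8.12 dB


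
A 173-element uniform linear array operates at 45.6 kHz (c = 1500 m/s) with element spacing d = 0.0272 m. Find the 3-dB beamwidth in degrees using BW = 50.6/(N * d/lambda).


Step 1: lambda = 1500/45600 = 0.03289 m
Step 2: d/lambda = 0.0272/0.03289 = 0.827
Step 3: BW = 50.6/(N * d/lambda) = 50.6/(173 * 0.827) = 0.35

0.35 deg


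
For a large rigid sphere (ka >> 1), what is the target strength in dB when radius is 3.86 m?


TS = 10*log10(3.86^2 / 4) = 10*log10(3.7249) = 5.71

5.71 dB


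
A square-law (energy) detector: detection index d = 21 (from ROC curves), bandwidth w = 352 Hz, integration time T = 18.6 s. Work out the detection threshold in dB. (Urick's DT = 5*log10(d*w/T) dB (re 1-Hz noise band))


13.0 dB


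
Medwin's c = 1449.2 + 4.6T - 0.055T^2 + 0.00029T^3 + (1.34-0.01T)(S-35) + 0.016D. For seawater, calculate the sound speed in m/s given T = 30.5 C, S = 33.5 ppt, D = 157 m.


c = 1449.2 + 4.6*30.5 - 0.055*30.5^2 + 0.00029*30.5^3 + (1.34 - 0.01*30.5)*(33.5 - 35) + 0.016*157 = 1547.52

1547.52 m/s


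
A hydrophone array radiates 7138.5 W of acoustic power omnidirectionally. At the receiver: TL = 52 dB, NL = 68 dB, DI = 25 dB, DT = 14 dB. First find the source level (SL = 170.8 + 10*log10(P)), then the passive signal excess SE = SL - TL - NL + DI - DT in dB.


Step 1: SL = 170.8 + 10*log10(7138.5) = 209.34 dB
Step 2: SE = SL - TL - NL + DI - DT = 209.34 - 52 - 68 + 25 - 14 = 100.34

100.34 dB


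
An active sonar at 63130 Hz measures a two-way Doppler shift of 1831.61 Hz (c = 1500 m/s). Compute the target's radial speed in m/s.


21.76 m/s


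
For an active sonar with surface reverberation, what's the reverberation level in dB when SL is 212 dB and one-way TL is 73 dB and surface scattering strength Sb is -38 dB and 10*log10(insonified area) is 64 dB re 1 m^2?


RL = SL - 2*TL + Sb + 10*log10(A) = 212 - 2*73 + (-38) + 64 = 92

92 dB


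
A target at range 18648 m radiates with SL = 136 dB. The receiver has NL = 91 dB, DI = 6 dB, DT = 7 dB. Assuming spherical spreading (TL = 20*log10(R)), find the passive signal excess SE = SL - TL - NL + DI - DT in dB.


-41.41 dB


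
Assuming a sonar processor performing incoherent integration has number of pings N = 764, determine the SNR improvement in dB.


14.42 dB


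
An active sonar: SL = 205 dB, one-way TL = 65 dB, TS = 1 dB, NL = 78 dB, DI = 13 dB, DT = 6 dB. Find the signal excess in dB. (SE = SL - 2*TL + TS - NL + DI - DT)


SE = SL - 2*TL + TS - NL + DI - DT = 205 - 2*65 + (1) - 78 + 13 - 6 = 5

5 dB


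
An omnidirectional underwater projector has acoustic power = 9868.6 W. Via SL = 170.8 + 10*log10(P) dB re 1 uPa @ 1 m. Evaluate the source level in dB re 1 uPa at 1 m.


210.74 dB


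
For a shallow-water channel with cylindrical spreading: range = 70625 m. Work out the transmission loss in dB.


TL = 10*log10(70625) = 48.49

48.49 dB


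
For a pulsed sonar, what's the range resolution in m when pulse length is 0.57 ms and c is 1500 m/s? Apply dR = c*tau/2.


dR = c*tau/2 = 1500 * 0.57e-3 / 2 = 0.4275

0.4275 m


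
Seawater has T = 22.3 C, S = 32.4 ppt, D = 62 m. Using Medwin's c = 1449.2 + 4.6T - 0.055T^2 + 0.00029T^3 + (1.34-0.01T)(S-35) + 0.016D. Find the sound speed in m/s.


c = 1449.2 + 4.6*22.3 - 0.055*22.3^2 + 0.00029*22.3^3 + (1.34 - 0.01*22.3)*(32.4 - 35) + 0.016*62 = 1525.73

1525.73 m/s


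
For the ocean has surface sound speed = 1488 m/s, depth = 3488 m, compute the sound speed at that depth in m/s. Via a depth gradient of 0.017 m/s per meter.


c = 1488 + 0.017 * 3488 = 1547.296

1547.296 m/s


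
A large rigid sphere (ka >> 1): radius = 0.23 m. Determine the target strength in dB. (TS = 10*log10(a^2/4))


TS = 10*log10(0.23^2 / 4) = 10*log10(0.013225) = -18.79

-18.79 dB


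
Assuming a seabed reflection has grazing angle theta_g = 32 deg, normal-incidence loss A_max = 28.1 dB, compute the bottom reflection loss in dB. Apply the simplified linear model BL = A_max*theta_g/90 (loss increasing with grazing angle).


BL = A_max * theta_g / 90 = 28.1 * 32 / 90 = 9.99

9.99 dB


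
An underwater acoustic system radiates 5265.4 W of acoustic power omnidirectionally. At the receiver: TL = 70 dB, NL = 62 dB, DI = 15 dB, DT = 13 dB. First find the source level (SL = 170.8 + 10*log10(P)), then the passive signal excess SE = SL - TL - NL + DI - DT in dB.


Step 1: SL = 170.8 + 10*log10(5265.4) = 208.01 dB
Step 2: SE = SL - TL - NL + DI - DT = 208.01 - 70 - 62 + 15 - 13 = 78.01

78.01 dB


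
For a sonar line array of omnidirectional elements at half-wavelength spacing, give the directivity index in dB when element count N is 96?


DI = 10*log10(96) = 19.82

19.82 dB


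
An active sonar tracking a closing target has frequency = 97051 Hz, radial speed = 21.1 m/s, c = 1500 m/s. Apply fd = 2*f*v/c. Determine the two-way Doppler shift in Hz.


fd = 2*f*v/c = 2 * 97051 * 21.1 / 1500 = 2730.37

2730.37 Hz


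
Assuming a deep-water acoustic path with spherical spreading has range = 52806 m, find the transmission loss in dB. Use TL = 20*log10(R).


TL = 20*log10(52806) = 94.45

94.45 dB


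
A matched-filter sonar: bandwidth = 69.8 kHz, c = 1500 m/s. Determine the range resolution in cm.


dR = c/(2*BW) = 1500 / (2 * 69.8e3) = 0.0107 m = 1.07 cm

1.07 cm


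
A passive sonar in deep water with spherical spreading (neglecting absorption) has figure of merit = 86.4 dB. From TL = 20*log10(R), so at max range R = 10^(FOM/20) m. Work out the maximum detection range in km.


20.89 km


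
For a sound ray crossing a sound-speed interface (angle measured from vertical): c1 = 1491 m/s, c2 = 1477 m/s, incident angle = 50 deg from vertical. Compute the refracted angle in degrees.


sin(theta2) = (c2/c1)*sin(theta1) = (1477/1491)*sin(50 deg) = 0.75885
theta2 = arcsin(0.75885) = 49.36

49.36 deg


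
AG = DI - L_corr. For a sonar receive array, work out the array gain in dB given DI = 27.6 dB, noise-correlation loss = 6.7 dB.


20.9 dB


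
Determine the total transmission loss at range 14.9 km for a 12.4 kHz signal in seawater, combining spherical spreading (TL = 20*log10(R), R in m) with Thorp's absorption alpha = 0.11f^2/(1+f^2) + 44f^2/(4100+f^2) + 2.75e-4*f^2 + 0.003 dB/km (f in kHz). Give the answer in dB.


109.46 dB


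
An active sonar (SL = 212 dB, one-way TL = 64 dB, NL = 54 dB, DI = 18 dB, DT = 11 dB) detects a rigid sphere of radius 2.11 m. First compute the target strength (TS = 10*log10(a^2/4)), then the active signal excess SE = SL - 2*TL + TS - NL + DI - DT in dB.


Step 1: TS = 10*log10(2.11^2/4) = 0.47 dB
Step 2: SE = SL - 2*TL + TS - NL + DI - DT = 212 - 2*64 + (0.47) - 54 + 18 - 11 = 37.47

37.47 dB


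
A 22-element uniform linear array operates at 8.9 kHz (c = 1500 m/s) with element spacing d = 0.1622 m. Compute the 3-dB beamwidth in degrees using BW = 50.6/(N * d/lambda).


2.39 deg


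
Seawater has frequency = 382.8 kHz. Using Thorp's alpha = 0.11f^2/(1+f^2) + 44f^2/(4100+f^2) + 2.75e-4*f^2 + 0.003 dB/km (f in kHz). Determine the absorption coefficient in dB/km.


f^2 = 146535.84
alpha = 0.11*146535.84/(1+146535.84) + 44*146535.84/(4100+146535.84) + 2.75e-4*146535.84 + 0.003 = 83.213

83.213 dB/km


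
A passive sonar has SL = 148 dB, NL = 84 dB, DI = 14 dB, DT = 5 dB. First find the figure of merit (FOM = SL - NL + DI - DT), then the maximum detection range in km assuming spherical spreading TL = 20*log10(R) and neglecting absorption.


Step 1: FOM = SL - NL + DI - DT = 148 - 84 + 14 - 5 = 73 dB
Step 2: at max range FOM = TL = 20*log10(R), so R = 10^(73/20) = 4466.84 m = 4.47 km

4.47 km


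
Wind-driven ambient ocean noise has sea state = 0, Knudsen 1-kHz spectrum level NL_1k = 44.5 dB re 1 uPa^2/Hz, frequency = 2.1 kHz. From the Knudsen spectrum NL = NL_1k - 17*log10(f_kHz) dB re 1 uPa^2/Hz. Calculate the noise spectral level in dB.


NL = NL_1k - 17*log10(f_kHz) = 44.5 - 17*log10(2.1) = 44.5 - (5.48) = 39.02

39.02 dB


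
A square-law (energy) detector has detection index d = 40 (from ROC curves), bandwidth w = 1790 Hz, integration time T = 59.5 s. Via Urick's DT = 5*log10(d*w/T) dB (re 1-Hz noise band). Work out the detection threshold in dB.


DT = 5*log10(d*w/T) = 5*log10(40 * 1790 / 59.5) = 5*log10(1203.36) = 15.4

15.4 dB


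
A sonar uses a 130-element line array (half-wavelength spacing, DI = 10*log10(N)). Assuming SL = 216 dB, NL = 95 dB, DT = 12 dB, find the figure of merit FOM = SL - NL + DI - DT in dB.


Step 1: DI = 10*log10(130) = 21.14 dB
Step 2: FOM = SL - NL + DI - DT = 216 - 95 + 21.14 - 12 = 130.14

130.14 dB


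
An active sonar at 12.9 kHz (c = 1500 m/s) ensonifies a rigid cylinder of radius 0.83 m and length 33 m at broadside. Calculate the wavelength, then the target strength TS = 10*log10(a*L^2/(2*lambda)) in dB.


Step 1: lambda = c/f = 1500/12900 = 0.11628 m
Step 2: TS = 10*log10(a*L^2/(2*lambda)) = 10*log10(0.83*33^2/(2*0.11628)) = 35.9

35.9 dB


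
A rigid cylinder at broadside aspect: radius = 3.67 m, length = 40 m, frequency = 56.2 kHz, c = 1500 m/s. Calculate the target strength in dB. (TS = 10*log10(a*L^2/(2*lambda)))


lambda = 1500/56200 = 0.02669 m
TS = 10*log10(3.67*40^2/(2*0.02669)) = 50.41

50.41 dB


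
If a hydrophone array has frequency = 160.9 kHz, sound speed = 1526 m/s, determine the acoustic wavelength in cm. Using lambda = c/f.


0.95 cm


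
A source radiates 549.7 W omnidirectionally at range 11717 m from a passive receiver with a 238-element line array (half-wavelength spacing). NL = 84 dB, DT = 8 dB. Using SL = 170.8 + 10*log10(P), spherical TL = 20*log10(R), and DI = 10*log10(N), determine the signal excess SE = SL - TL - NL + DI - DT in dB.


Step 1: SL = 170.8 + 10*log10(549.7) = 198.2 dB
Step 2: TL = 20*log10(11717) = 81.38 dB
Step 3: DI = 10*log10(238) = 23.77 dB
Step 4: SE = SL - TL - NL + DI - DT = 198.2 - 81.38 - 84 + 23.77 - 8 = 48.59

48.59 dB


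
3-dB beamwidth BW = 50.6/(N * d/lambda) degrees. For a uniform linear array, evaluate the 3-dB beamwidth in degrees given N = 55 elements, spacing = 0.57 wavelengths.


1.61 deg


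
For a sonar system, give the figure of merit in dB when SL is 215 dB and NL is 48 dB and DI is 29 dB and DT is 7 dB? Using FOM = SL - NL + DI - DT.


189 dB


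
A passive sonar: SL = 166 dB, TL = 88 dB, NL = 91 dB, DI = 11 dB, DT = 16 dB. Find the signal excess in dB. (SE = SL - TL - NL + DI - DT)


SE = SL - TL - NL + DI - DT = 166 - 88 - 91 + 11 - 16 = -18

-18 dB


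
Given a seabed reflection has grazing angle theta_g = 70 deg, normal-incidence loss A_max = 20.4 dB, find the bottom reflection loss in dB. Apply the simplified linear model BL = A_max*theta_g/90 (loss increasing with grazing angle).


BL = A_max * theta_g / 90 = 20.4 * 70 / 90 = 15.87

15.87 dB


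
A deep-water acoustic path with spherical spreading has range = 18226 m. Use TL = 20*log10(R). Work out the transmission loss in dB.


TL = 20*log10(18226) = 85.21

85.21 dB


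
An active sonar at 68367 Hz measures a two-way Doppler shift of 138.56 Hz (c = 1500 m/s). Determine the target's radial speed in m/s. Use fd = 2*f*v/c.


From fd = 2*f*v/c, v = c*fd/(2*f) = 1500 * 138.56 / (2*68367) = 1.52

1.52 m/s


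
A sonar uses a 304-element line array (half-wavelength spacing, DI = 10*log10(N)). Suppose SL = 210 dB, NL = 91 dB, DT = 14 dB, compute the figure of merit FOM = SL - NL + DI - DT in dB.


129.83 dB


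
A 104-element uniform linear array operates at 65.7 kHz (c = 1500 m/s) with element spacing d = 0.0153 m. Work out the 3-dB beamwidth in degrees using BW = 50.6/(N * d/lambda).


Step 1: lambda = 1500/65700 = 0.02283 m
Step 2: d/lambda = 0.0153/0.02283 = 0.6702
Step 3: BW = 50.6/(N * d/lambda) = 50.6/(104 * 0.6702) = 0.73

0.73 deg


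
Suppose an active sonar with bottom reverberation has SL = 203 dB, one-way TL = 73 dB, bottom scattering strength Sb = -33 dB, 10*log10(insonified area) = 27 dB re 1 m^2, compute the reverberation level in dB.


51 dB


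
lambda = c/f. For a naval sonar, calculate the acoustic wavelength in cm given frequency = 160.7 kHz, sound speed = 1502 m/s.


lambda = c/f = 1502 / 160700 = 0.0093 m = 0.93 cm

0.93 cm


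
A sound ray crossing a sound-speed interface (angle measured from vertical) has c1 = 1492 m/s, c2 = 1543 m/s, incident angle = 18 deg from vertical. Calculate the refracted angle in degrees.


18.64 deg


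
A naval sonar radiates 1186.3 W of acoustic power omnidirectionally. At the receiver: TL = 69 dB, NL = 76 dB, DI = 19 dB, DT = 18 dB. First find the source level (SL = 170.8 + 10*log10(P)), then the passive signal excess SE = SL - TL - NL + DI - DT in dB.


Step 1: SL = 170.8 + 10*log10(1186.3) = 201.54 dB
Step 2: SE = SL - TL - NL + DI - DT = 201.54 - 69 - 76 + 19 - 18 = 57.54

57.54 dB


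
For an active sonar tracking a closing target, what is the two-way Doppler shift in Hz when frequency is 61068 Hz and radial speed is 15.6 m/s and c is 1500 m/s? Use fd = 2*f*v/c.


fd = 2*f*v/c = 2 * 61068 * 15.6 / 1500 = 1270.21

1270.21 Hz


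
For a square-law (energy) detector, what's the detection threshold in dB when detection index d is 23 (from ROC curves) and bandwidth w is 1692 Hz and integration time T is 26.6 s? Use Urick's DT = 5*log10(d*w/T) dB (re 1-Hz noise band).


15.83 dB


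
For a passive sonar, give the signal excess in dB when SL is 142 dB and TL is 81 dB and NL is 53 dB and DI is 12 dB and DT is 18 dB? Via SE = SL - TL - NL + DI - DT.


SE = SL - TL - NL + DI - DT = 142 - 81 - 53 + 12 - 18 = 2

2 dB


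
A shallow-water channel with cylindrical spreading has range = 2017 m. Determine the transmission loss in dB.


TL = 10*log10(2017) = 33.05

33.05 dB


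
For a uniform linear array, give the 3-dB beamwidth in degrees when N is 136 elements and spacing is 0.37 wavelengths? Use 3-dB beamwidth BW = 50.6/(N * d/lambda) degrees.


BW = 50.6 / (136 * 0.37) = 50.6 / 50.32 = 1.01

1.01 deg


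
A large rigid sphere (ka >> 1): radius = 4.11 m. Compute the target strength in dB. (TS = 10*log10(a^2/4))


TS = 10*log10(4.11^2 / 4) = 10*log10(4.223025) = 6.26

6.26 dB


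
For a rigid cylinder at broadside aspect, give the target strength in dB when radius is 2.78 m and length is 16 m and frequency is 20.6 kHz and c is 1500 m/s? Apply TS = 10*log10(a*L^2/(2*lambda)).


36.89 dB


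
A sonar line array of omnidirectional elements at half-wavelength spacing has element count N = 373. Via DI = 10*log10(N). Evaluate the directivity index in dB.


25.72 dB


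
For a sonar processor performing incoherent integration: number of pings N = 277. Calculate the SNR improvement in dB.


Gain = 5*log10(277) = 12.21

12.21 dB


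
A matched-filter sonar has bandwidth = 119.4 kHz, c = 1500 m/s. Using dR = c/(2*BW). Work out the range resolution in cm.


0.63 cm


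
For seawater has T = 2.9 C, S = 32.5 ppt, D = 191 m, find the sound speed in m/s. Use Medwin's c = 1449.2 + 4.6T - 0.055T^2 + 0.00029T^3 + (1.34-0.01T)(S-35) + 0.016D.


c = 1449.2 + 4.6*2.9 - 0.055*2.9^2 + 0.00029*2.9^3 + (1.34 - 0.01*2.9)*(32.5 - 35) + 0.016*191 = 1461.86

1461.86 m/s


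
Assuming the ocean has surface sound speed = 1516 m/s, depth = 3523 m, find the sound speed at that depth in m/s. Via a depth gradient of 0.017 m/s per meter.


1575.891 m/s


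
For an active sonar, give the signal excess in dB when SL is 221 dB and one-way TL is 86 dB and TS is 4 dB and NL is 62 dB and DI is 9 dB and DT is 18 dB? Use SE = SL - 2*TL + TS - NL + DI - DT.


-18 dB


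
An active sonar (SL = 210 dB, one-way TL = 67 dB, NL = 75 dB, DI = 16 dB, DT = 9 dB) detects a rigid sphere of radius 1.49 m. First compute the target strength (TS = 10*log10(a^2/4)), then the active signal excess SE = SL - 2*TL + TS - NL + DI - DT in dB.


Step 1: TS = 10*log10(1.49^2/4) = -2.56 dB
Step 2: SE = SL - 2*TL + TS - NL + DI - DT = 210 - 2*67 + (-2.56) - 75 + 16 - 9 = 5.44

5.44 dB


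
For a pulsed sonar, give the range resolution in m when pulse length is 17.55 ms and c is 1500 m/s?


13.1625 m


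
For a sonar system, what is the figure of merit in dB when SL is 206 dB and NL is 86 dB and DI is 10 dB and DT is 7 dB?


FOM = SL - NL + DI - DT = 206 - 86 + 10 - 7 = 123

123 dB


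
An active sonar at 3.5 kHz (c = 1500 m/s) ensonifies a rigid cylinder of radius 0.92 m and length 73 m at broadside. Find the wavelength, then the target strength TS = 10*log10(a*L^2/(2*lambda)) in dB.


Step 1: lambda = c/f = 1500/3500 = 0.42857 m
Step 2: TS = 10*log10(a*L^2/(2*lambda)) = 10*log10(0.92*73^2/(2*0.42857)) = 37.57

37.57 dB


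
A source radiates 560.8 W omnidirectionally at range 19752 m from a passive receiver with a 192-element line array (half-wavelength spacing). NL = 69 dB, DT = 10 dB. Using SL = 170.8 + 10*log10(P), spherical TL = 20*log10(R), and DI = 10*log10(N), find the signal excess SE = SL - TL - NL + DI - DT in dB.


56.21 dB


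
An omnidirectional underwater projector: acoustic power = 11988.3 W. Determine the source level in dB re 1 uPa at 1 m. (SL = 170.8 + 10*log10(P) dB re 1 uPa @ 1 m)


SL = 170.8 + 10*log10(11988.3) = 170.8 + 40.79 = 211.59

211.59 dB


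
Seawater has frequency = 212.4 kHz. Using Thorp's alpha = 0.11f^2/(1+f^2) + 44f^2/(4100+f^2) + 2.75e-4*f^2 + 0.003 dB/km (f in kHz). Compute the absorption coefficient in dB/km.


f^2 = 45113.76
alpha = 0.11*45113.76/(1+45113.76) + 44*45113.76/(4100+45113.76) + 2.75e-4*45113.76 + 0.003 = 52.854

52.854 dB/km


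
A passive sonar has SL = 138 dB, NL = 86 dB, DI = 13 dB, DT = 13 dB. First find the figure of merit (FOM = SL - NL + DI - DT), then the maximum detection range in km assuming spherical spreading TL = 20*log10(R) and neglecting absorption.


Step 1: FOM = SL - NL + DI - DT = 138 - 86 + 13 - 13 = 52 dB
Step 2: at max range FOM = TL = 20*log10(R), so R = 10^(52/20) = 398.11 m = 0.4 km

0.4 km


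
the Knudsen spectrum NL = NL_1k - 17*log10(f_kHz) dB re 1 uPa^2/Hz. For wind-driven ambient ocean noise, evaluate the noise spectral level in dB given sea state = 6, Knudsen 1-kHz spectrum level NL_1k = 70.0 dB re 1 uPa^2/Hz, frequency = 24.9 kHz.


46.26 dB


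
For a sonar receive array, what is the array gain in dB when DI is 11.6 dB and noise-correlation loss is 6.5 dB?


AG = DI - L_corr = 11.6 - 6.5 = 5.1

5.1 dB


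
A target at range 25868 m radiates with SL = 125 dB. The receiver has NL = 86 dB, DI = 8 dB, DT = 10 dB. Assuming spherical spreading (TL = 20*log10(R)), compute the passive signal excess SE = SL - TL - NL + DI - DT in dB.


Step 1: TL = 20*log10(25868) = 88.26 dB
Step 2: SE = 125 - 88.26 - 86 + 8 - 10 = -51.26

-51.26 dB


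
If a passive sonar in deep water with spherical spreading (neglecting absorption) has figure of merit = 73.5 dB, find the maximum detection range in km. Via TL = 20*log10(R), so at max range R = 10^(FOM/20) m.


At max range FOM = TL, so 20*log10(R) = 73.5
R = 10^(73.5/20) = 4731.51 m = 4.73 km

4.73 km


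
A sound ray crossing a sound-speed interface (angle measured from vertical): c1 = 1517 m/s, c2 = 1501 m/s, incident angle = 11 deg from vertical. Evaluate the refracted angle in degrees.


sin(theta2) = (c2/c1)*sin(theta1) = (1501/1517)*sin(11 deg) = 0.1888
theta2 = arcsin(0.1888) = 10.88

10.88 deg


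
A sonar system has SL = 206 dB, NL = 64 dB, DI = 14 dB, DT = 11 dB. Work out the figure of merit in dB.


145 dB


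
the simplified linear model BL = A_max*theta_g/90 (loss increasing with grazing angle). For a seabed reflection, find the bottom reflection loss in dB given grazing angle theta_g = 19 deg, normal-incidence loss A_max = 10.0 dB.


BL = A_max * theta_g / 90 = 10.0 * 19 / 90 = 2.11

2.11 dB


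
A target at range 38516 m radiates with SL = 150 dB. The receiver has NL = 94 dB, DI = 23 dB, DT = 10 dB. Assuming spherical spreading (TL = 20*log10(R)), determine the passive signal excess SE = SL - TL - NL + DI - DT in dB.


Step 1: TL = 20*log10(38516) = 91.71 dB
Step 2: SE = 150 - 91.71 - 94 + 23 - 10 = -22.71

-22.71 dB


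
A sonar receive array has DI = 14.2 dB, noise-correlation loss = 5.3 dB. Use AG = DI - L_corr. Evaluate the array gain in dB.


AG = DI - L_corr = 14.2 - 5.3 = 8.9

8.9 dB


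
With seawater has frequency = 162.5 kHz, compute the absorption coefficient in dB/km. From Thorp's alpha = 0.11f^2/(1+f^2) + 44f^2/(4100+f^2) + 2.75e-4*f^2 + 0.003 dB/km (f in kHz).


f^2 = 26406.25
alpha = 0.11*26406.25/(1+26406.25) + 44*26406.25/(4100+26406.25) + 2.75e-4*26406.25 + 0.003 = 45.461

45.461 dB/km


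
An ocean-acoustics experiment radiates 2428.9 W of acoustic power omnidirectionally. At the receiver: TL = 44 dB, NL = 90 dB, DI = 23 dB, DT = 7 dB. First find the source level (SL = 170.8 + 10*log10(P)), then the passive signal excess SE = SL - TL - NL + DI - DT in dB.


Step 1: SL = 170.8 + 10*log10(2428.9) = 204.65 dB
Step 2: SE = SL - TL - NL + DI - DT = 204.65 - 44 - 90 + 23 - 7 = 86.65

86.65 dB


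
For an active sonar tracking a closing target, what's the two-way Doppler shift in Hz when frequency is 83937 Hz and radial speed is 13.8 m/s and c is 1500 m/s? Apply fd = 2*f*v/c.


fd = 2*f*v/c = 2 * 83937 * 13.8 / 1500 = 1544.44

1544.44 Hz


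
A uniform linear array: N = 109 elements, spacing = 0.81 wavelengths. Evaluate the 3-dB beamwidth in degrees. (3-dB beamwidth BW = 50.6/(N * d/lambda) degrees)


BW = 50.6 / (109 * 0.81) = 50.6 / 88.29 = 0.57

0.57 deg


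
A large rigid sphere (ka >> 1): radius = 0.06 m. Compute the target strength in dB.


TS = 10*log10(0.06^2 / 4) = 10*log10(0.0009) = -30.46

-30.46 dB


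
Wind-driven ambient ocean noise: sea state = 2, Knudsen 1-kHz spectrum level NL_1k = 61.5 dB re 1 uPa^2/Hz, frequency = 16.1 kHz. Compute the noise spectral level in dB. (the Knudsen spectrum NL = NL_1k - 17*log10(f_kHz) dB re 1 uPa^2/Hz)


NL = NL_1k - 17*log10(f_kHz) = 61.5 - 17*log10(16.1) = 61.5 - (20.52) = 40.98

40.98 dB


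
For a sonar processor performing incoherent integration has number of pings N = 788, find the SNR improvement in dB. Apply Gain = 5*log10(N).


Gain = 5*log10(788) = 14.48

14.48 dB


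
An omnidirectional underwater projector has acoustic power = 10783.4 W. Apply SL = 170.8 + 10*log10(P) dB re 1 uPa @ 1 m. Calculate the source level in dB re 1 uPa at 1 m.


SL = 170.8 + 10*log10(10783.4) = 170.8 + 40.33 = 211.13

211.13 dB


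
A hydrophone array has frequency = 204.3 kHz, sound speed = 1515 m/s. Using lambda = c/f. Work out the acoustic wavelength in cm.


0.74 cm


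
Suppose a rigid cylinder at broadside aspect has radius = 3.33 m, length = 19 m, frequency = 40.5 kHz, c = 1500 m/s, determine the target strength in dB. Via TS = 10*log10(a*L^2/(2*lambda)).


lambda = 1500/40500 = 0.03704 m
TS = 10*log10(3.33*19^2/(2*0.03704)) = 42.1

42.1 dB


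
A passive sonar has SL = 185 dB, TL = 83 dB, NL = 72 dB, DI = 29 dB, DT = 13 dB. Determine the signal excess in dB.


SE = SL - TL - NL + DI - DT = 185 - 83 - 72 + 29 - 13 = 46

46 dB


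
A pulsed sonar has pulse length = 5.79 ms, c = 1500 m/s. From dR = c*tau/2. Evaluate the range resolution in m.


4.3425 m


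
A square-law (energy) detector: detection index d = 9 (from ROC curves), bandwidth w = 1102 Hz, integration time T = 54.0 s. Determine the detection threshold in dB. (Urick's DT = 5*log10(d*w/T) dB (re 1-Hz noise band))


DT = 5*log10(d*w/T) = 5*log10(9 * 1102 / 54.0) = 5*log10(183.67) = 11.32

11.32 dB


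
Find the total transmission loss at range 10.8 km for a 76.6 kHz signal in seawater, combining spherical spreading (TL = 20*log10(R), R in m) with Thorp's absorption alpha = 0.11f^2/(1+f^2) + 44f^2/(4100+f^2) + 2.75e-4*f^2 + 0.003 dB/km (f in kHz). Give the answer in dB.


379.05 dB


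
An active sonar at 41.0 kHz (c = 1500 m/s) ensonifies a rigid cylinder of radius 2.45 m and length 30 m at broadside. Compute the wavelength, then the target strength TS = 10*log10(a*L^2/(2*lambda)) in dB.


Step 1: lambda = c/f = 1500/41000 = 0.03659 m
Step 2: TS = 10*log10(a*L^2/(2*lambda)) = 10*log10(2.45*30^2/(2*0.03659)) = 44.79

44.79 dB


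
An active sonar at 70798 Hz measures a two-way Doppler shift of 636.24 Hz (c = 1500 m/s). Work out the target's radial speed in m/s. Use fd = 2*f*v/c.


6.74 m/s


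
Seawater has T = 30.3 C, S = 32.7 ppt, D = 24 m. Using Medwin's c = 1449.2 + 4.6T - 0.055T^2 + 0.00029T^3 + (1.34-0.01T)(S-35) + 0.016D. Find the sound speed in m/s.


1544.15 m/s


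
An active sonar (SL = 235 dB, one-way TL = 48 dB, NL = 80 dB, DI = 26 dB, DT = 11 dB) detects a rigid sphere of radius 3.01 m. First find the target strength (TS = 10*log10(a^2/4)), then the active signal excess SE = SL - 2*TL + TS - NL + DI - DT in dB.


Step 1: TS = 10*log10(3.01^2/4) = 3.55 dB
Step 2: SE = SL - 2*TL + TS - NL + DI - DT = 235 - 2*48 + (3.55) - 80 + 26 - 11 = 77.55

77.55 dB


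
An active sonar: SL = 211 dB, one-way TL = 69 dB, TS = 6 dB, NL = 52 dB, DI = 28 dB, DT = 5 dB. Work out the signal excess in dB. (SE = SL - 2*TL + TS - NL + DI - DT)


SE = SL - 2*TL + TS - NL + DI - DT = 211 - 2*69 + (6) - 52 + 28 - 5 = 50

50 dB


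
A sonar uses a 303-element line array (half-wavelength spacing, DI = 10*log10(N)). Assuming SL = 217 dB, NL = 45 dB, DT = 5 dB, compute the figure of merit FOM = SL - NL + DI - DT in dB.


Step 1: DI = 10*log10(303) = 24.81 dB
Step 2: FOM = SL - NL + DI - DT = 217 - 45 + 24.81 - 5 = 191.81

191.81 dB


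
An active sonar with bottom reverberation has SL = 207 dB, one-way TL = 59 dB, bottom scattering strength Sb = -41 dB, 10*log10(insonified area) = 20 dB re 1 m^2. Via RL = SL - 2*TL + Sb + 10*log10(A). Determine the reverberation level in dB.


68 dB


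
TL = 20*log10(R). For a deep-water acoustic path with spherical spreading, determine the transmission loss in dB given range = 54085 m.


94.66 dB


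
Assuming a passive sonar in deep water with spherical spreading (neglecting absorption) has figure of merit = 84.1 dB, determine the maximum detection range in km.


At max range FOM = TL, so 20*log10(R) = 84.1
R = 10^(84.1/20) = 16032.45 m = 16.03 km

16.03 km


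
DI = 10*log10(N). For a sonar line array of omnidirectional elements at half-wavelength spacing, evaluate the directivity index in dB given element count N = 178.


DI = 10*log10(178) = 22.5

22.5 dB


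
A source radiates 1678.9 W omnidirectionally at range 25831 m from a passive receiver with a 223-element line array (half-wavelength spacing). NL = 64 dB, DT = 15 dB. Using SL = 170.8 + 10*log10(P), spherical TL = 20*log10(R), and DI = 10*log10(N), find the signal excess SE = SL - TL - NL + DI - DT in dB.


Step 1: SL = 170.8 + 10*log10(1678.9) = 203.05 dB
Step 2: TL = 20*log10(25831) = 88.24 dB
Step 3: DI = 10*log10(223) = 23.48 dB
Step 4: SE = SL - TL - NL + DI - DT = 203.05 - 88.24 - 64 + 23.48 - 15 = 59.29

59.29 dB


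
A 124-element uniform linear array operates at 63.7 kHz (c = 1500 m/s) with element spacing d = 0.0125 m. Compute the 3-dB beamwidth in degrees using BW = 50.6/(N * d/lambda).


Step 1: lambda = 1500/63700 = 0.02355 m
Step 2: d/lambda = 0.0125/0.02355 = 0.5308
Step 3: BW = 50.6/(N * d/lambda) = 50.6/(124 * 0.5308) = 0.77

0.77 deg


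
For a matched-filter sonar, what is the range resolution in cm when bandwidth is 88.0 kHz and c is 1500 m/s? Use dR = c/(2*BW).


dR = c/(2*BW) = 1500 / (2 * 88.0e3) = 0.0085 m = 0.85 cm

0.85 cm


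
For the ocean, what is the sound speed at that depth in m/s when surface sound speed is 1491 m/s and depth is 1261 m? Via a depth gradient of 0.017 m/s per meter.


1512.437 m/s


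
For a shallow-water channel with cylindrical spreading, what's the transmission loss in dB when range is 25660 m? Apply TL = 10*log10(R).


TL = 10*log10(25660) = 44.09

44.09 dB


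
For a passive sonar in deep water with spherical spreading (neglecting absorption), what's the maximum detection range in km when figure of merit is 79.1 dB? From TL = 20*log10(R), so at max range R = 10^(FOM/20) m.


9.02 km


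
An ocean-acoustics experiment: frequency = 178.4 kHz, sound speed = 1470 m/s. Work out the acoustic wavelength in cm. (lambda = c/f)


lambda = c/f = 1470 / 178400 = 0.0082 m = 0.82 cm

0.82 cm


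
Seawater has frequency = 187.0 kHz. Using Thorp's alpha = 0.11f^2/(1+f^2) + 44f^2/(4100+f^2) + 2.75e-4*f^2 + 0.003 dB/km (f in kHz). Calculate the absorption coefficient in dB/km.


f^2 = 34969.0
alpha = 0.11*34969.0/(1+34969.0) + 44*34969.0/(4100+34969.0) + 2.75e-4*34969.0 + 0.003 = 49.112

49.112 dB/km


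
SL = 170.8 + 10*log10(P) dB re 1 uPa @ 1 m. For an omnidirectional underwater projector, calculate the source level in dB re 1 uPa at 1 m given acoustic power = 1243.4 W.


SL = 170.8 + 10*log10(1243.4) = 170.8 + 30.95 = 201.75

201.75 dB


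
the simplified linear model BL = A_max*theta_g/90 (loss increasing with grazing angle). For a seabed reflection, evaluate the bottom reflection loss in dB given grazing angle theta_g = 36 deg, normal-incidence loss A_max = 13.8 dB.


BL = A_max * theta_g / 90 = 13.8 * 36 / 90 = 5.52

5.52 dB


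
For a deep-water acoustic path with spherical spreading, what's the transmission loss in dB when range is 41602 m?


TL = 20*log10(41602) = 92.38

92.38 dB


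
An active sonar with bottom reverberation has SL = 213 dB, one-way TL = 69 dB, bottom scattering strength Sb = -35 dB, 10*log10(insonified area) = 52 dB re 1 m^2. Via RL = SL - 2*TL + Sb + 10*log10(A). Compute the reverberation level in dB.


RL = SL - 2*TL + Sb + 10*log10(A) = 213 - 2*69 + (-35) + 52 = 92

92 dB


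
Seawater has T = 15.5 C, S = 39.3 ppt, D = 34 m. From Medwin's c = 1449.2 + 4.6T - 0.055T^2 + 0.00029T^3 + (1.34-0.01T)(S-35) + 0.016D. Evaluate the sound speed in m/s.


c = 1449.2 + 4.6*15.5 - 0.055*15.5^2 + 0.00029*15.5^3 + (1.34 - 0.01*15.5)*(39.3 - 35) + 0.016*34 = 1514.01

1514.01 m/s


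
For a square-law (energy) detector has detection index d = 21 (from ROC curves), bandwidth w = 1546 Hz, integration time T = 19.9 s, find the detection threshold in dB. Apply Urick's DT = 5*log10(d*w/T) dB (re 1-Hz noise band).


16.06 dB


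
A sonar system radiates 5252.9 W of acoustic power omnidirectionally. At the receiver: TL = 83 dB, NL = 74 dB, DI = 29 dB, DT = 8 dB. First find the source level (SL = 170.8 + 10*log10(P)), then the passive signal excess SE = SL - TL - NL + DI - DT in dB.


Step 1: SL = 170.8 + 10*log10(5252.9) = 208.0 dB
Step 2: SE = SL - TL - NL + DI - DT = 208.0 - 83 - 74 + 29 - 8 = 72.0

72.0 dB


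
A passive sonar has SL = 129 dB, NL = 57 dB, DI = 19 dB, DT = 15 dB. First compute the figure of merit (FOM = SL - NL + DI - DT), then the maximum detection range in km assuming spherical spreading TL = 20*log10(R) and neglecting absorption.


Step 1: FOM = SL - NL + DI - DT = 129 - 57 + 19 - 15 = 76 dB
Step 2: at max range FOM = TL = 20*log10(R), so R = 10^(76/20) = 6309.57 m = 6.31 km

6.31 km


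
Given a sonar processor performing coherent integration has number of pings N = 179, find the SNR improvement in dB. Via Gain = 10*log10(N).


Gain = 10*log10(179) = 22.53

22.53 dB


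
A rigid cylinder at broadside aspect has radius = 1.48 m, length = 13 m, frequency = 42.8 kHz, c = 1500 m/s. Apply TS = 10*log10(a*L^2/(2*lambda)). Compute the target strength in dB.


lambda = 1500/42800 = 0.03505 m
TS = 10*log10(1.48*13^2/(2*0.03505)) = 35.52

35.52 dB


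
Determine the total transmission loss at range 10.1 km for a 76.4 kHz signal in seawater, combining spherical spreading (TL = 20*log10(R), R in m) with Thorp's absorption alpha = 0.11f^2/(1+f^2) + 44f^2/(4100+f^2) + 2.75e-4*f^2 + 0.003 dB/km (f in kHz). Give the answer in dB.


Step 1 (Thorp): alpha = 0.11*5836.96/(1+5836.96) + 44*5836.96/(4100+5836.96) + 2.75e-4*5836.96 + 0.003 = 27.5637 dB/km
Step 2: TL_spread = 20*log10(10100) = 80.09 dB
Step 3: TL_abs = alpha*R = 27.5637 * 10.1 = 278.39 dB
Step 4: TL_total = 80.09 + 278.39 = 358.48

358.48 dB


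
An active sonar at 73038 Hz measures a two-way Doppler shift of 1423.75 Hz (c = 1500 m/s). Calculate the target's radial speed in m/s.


14.62 m/s


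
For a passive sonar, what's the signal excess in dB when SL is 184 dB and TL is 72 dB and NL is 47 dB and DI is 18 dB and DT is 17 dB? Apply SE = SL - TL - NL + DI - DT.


SE = SL - TL - NL + DI - DT = 184 - 72 - 47 + 18 - 17 = 66

66 dB


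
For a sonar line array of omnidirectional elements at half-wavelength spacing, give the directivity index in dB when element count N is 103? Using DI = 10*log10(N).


DI = 10*log10(103) = 20.13

20.13 dB
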